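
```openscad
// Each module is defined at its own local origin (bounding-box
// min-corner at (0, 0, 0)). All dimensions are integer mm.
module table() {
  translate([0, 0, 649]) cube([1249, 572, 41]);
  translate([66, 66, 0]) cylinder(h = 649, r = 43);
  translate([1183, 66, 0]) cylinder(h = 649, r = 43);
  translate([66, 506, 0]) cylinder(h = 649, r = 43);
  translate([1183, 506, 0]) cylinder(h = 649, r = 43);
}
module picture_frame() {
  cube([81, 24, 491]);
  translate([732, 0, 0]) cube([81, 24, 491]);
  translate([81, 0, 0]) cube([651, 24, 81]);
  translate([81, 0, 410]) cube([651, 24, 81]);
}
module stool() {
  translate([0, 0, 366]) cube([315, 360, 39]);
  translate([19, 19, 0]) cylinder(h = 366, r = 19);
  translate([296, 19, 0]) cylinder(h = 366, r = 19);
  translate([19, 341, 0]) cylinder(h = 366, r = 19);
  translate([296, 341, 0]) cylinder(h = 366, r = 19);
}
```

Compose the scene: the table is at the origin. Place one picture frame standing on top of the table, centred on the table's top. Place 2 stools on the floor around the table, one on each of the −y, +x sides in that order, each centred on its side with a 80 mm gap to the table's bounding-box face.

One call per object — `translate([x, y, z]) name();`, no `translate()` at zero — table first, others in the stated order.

table();
translate([218, 274, 690]) picture_frame();
translate([467, -440, 0]) stool();
translate([1329, 106, 0]) stool();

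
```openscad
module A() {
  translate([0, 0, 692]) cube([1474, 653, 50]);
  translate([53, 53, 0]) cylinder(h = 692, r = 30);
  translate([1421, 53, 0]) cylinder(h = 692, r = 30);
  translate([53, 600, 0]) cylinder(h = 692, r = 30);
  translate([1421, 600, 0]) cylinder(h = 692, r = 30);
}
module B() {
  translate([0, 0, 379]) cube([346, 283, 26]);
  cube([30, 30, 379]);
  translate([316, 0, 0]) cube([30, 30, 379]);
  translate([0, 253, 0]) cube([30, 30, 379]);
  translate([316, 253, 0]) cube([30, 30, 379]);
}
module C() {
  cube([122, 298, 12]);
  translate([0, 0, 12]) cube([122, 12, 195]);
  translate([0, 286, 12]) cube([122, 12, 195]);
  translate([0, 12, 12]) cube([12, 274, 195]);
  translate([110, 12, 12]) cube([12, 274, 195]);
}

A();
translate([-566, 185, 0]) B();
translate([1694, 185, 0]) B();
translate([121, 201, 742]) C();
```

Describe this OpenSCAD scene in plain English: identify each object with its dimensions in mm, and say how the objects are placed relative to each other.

A is a table: top 1474 mm (x) × 653 mm (y), 50 mm thick, upper face at z = 742 mm, on four round legs of 60 mm diameter, each leg's bounding box inset 23 mm from the nearest pair of top edges, running from z = 0 to the bottom of the top.

B is a four-legged stool. The seat is a 346×283×26 mm slab whose top surface is at z = 405 mm; four square legs, each 30×30 mm in cross-section, run from the floor (z = 0) to the underside of the seat, each flush with a corner of the seat.

C is an open storage box with external size 122×298×207 mm and wall thickness 12 mm (the base is also 12 mm thick). The base covers the whole footprint; the four walls stand on the base, with the y-facing walls full-width and the x-facing walls fitting between their inner faces.

Two stools sit around the table at the −x, +x sides. The open box is on top of the table.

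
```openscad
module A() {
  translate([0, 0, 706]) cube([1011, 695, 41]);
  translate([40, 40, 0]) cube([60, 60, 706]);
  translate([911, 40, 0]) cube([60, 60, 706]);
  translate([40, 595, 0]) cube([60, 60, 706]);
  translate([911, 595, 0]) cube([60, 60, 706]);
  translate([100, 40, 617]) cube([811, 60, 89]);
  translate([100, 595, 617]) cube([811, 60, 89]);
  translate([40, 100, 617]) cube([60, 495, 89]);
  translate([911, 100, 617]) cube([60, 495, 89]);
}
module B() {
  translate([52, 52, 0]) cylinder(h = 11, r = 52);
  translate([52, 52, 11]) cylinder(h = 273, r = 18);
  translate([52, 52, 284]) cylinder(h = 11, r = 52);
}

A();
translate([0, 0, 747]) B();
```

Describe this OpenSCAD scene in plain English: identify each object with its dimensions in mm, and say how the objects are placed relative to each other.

A is a rectangular dining table. The top is 1011×695×41 mm with its upper surface at z = 747 mm. It stands on four 60×60 mm square legs, each inset 40 mm from the nearest pair of top edges, running from the floor to the underside of the top. Four apron rails, 60 mm thick and 89 mm tall, run between adjacent legs with their top edges flush with the underside of the top and their outer faces flush with the legs' outer faces.

B is a spool: two coaxial disc flanges of radius 52 mm and thickness 11 mm, joined by a core cylinder of radius 18 mm and height 273 mm. The lower flange rests on z = 0 and the three cylinders share a vertical axis.

The spool is on top of the table.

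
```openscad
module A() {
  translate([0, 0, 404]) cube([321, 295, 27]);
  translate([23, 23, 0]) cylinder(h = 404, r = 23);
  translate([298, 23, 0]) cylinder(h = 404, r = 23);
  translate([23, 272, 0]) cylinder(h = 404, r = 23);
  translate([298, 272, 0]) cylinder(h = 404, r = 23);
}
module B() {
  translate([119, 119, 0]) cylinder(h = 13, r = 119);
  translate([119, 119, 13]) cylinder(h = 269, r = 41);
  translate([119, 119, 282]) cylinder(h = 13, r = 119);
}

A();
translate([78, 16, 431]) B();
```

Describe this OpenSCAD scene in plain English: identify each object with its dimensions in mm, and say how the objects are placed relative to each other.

A is a simple wooden stool: a rectangular seat 321 mm (x) by 295 mm (y), 27 mm thick, top face at z = 431 mm, on four round legs, each 46 mm in diameter. The legs rest on z = 0, each leg's axis is inset half a diameter from the nearest pair of seat edges (so the leg's bounding box is flush with the corner).

B is a spool: two coaxial disc flanges of radius 119 mm and thickness 13 mm, joined by a core cylinder of radius 41 mm and height 269 mm. The lower flange rests on z = 0 and the three cylinders share a vertical axis.

The spool is on top of the stool.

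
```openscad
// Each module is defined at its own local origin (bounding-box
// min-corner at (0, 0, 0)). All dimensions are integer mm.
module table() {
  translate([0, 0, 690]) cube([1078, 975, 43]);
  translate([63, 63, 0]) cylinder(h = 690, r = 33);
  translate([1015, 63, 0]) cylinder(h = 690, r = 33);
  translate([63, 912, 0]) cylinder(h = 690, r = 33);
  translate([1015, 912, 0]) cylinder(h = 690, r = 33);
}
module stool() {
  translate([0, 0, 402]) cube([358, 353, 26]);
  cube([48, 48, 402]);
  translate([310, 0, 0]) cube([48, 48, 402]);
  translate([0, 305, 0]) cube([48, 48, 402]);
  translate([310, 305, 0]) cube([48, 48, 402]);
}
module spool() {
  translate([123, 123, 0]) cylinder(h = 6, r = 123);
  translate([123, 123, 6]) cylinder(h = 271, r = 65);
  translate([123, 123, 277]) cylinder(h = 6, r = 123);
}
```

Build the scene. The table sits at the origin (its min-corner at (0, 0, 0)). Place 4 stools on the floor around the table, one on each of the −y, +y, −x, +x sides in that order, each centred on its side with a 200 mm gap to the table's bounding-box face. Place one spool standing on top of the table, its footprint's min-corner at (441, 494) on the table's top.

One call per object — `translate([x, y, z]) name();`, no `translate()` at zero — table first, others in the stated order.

table();
translate([360, -553, 0]) stool();
translate([360, 1175, 0]) stool();
translate([-558, 311, 0]) stool();
translate([1278, 311, 0]) stool();
translate([441, 494, 733]) spool();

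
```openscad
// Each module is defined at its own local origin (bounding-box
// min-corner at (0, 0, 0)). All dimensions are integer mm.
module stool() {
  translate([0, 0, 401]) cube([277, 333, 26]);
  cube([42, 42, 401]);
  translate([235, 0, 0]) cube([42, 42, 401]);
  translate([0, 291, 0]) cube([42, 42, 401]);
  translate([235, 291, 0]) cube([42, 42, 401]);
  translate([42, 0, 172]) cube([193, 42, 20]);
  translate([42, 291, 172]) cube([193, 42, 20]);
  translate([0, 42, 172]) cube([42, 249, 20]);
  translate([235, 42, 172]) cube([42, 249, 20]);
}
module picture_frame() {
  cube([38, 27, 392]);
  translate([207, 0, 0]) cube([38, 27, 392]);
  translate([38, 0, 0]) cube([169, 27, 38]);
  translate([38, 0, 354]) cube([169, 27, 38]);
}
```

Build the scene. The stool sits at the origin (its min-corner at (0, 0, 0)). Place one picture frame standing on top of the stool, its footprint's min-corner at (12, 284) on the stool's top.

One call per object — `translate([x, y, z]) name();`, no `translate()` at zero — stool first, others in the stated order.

stool();
translate([12, 284, 427]) picture_frame();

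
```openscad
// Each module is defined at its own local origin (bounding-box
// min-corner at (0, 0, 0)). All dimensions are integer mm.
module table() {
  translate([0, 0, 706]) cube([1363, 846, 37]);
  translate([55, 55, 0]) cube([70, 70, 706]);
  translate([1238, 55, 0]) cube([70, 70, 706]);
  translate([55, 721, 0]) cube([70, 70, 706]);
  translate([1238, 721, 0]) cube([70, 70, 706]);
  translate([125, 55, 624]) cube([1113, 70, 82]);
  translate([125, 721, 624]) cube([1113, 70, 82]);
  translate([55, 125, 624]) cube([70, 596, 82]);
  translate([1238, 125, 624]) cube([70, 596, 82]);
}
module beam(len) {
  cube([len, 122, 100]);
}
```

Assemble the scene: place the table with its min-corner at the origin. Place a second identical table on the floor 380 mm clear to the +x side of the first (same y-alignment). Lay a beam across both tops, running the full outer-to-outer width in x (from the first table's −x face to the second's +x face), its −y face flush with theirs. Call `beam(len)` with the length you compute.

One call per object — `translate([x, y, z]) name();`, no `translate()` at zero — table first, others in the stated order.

table();
translate([1743, 0, 0]) table();
translate([0, 0, 743]) beam(3106);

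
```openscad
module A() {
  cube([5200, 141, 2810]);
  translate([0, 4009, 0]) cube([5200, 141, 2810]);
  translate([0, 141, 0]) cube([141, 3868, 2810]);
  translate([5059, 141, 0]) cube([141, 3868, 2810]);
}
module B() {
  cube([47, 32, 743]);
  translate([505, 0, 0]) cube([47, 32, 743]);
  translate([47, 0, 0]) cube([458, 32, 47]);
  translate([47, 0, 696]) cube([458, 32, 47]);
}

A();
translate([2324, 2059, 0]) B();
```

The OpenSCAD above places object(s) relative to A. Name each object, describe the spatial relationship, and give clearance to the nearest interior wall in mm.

A is a house frame. B is a picture frame. The picture frame sits inside the house frame, centred. The clearance to the nearest interior wall is 1918 mm.

Clearances: x = 2183, y = 1918; minimum 1918 mm.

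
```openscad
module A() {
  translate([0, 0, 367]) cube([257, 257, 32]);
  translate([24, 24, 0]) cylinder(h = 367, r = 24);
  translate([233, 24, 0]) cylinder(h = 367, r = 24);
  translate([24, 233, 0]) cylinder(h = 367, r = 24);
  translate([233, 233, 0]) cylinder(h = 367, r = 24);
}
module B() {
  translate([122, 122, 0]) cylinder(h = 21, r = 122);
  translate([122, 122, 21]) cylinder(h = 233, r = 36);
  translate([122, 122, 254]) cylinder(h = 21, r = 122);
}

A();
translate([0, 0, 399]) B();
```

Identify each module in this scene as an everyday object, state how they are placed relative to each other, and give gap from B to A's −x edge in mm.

A is a stool. B is a spool. The spool is on top of the stool. The gap from the spool to the stool's −x edge is 0 mm.

The spool's min-x is at 0; the stool's min-x is 0; gap = 0 mm.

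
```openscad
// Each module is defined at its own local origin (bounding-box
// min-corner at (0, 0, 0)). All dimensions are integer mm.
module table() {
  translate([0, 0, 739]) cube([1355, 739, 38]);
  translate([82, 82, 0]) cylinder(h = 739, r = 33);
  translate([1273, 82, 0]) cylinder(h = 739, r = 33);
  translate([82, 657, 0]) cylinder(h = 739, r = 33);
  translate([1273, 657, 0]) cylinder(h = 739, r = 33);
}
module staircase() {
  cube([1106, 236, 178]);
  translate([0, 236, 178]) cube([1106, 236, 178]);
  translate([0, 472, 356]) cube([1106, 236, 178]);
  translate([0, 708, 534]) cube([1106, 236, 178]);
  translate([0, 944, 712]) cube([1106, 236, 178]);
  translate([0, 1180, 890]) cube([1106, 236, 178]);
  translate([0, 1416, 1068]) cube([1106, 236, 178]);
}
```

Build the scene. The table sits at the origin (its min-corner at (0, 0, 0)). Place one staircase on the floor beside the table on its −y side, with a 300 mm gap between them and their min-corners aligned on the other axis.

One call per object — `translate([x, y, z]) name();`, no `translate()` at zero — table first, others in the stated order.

table();
translate([0, -1952, 0]) staircase();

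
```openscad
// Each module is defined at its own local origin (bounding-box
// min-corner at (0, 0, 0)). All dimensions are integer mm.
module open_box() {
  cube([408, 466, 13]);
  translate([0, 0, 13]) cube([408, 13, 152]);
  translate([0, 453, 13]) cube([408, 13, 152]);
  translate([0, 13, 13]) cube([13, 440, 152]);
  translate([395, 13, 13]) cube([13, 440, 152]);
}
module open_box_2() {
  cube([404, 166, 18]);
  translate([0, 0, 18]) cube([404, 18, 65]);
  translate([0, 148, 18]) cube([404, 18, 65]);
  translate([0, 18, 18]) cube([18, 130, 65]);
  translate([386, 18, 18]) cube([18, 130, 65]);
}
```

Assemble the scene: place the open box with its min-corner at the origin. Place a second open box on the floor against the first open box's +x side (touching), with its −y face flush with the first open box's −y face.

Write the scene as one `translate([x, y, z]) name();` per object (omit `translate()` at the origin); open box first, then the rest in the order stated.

open_box();
translate([408, 0, 0]) open_box_2();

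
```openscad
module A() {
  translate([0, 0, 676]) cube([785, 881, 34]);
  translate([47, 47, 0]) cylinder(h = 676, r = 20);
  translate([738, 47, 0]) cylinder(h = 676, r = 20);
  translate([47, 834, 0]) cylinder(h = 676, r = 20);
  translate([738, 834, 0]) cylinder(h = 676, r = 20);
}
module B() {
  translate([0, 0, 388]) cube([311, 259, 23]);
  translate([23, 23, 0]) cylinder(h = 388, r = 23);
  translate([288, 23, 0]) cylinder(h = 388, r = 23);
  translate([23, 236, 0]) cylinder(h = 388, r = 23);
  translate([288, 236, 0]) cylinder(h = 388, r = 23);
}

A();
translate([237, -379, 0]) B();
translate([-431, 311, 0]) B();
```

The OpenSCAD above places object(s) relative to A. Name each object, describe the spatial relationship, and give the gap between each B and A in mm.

Each stool's nearest face is 120 mm from the table's bounding box.

A is a table. B is a stool. Two stools sit around the table at the −y, −x sides. The gap between each stool and the table is 120 mm.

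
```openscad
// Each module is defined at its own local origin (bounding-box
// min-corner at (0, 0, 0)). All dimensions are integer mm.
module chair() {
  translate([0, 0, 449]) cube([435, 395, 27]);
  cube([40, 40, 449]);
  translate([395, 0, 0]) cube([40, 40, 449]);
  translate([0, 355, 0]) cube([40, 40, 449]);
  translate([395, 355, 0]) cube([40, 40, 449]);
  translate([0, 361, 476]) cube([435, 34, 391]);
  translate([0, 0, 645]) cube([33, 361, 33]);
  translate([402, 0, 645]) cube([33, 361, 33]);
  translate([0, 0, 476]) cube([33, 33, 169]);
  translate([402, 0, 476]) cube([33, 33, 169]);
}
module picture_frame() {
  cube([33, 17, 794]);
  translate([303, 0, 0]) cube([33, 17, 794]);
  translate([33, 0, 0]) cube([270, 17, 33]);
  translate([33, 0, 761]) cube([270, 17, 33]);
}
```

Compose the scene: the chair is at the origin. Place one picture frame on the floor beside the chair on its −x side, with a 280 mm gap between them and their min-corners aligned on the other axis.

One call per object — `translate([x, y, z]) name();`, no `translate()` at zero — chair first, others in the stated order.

chair();
translate([-616, 0, 0]) picture_frame();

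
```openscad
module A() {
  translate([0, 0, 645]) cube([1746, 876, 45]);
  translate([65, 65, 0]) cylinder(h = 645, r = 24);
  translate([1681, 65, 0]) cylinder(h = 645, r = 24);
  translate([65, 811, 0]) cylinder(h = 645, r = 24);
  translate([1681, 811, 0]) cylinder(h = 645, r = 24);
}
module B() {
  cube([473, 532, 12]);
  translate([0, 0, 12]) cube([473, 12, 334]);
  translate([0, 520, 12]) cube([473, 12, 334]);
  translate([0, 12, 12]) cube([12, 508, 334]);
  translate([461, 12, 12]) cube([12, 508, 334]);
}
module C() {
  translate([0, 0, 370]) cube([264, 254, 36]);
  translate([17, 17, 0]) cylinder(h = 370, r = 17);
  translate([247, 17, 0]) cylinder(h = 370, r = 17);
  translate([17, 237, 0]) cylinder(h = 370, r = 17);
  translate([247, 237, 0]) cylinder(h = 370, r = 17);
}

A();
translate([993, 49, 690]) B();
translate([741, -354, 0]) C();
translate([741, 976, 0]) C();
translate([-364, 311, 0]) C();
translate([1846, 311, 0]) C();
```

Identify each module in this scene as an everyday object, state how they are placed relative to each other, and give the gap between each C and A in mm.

Each stool's nearest face is 100 mm from the table's bounding box.

A is a table. B is an open box. C is a stool. The open box is on top of the table. Four stools sit around the table at the −y, +y, −x, +x sides. The gap between each stool and the table is 100 mm.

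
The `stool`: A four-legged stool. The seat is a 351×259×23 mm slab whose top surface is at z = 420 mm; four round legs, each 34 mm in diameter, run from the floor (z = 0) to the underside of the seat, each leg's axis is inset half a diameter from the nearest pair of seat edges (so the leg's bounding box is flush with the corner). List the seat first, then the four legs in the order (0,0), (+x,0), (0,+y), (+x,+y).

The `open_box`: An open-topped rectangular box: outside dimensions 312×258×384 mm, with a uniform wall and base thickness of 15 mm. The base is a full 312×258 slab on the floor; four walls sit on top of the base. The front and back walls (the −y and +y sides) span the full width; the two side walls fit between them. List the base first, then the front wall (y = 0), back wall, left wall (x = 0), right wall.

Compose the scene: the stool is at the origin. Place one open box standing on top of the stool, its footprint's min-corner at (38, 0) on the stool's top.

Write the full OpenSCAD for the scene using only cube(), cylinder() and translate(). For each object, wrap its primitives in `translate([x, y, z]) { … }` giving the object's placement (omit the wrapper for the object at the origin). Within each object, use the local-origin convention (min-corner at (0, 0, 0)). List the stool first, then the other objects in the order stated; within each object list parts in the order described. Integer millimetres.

translate([0, 0, 397]) cube([351, 259, 23]);
translate([17, 17, 0]) cylinder(h = 397, r = 17);
translate([334, 17, 0]) cylinder(h = 397, r = 17);
translate([17, 242, 0]) cylinder(h = 397, r = 17);
translate([334, 242, 0]) cylinder(h = 397, r = 17);
translate([38, 0, 420]) {
  cube([312, 258, 15]);
  translate([0, 0, 15]) cube([312, 15, 369]);
  translate([0, 243, 15]) cube([312, 15, 369]);
  translate([0, 15, 15]) cube([15, 228, 369]);
  translate([297, 15, 15]) cube([15, 228, 369]);
}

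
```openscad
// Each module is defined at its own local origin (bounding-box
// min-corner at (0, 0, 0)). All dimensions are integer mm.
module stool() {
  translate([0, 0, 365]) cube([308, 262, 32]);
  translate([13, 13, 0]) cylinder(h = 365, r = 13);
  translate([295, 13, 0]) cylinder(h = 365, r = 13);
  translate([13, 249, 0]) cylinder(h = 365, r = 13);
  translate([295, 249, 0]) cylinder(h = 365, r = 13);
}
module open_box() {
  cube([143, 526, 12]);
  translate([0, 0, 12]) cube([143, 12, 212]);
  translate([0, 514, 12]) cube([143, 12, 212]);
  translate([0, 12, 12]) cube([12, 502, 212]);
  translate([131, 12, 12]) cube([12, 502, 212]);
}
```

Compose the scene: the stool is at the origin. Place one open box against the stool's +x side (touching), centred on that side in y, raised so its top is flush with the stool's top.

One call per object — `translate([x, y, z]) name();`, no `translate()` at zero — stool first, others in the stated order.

stool();
translate([308, -132, 173]) open_box();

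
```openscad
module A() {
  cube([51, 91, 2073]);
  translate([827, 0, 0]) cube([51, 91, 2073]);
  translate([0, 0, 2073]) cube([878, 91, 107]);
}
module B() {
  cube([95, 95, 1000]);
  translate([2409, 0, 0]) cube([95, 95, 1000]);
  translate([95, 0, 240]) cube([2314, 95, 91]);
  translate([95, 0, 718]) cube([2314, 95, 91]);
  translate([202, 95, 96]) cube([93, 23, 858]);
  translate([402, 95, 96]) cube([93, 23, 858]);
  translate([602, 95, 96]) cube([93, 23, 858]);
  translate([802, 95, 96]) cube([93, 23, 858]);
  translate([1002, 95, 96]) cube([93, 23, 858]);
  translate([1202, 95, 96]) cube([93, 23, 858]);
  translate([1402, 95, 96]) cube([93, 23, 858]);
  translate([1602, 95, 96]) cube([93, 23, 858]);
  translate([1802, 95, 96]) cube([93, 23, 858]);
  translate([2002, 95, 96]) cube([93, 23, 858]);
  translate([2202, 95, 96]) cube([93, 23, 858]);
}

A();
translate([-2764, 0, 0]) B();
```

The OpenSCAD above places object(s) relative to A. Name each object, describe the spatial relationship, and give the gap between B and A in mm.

The fence section's nearest face is 260 mm from the door frame's −x face.

A is a door frame. B is a fence section. The fence section is on the floor beside the door frame on its −x side. The gap between the fence section and the door frame is 260 mm.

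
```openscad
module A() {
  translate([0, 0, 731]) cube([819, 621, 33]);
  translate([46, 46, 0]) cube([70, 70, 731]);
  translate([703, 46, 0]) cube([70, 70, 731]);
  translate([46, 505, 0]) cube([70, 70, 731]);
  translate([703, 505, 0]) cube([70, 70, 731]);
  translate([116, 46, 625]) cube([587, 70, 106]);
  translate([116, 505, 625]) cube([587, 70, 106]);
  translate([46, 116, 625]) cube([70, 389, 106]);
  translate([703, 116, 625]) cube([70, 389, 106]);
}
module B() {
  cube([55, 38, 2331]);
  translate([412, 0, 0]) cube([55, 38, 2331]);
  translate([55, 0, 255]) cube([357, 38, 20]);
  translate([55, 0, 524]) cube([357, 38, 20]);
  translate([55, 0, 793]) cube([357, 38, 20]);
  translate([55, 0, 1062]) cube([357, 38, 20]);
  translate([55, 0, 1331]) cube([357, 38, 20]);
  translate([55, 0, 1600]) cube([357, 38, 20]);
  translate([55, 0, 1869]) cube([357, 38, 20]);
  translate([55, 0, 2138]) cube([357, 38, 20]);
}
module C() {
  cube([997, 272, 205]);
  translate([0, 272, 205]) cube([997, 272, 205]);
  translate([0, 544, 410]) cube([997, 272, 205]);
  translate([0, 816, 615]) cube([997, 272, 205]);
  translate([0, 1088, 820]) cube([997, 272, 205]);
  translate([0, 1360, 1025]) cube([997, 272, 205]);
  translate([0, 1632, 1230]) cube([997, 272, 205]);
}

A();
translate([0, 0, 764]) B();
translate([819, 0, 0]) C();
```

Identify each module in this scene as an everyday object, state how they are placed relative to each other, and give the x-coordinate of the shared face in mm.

A is a table. B is a ladder. C is a staircase. The ladder is on top of the table. The staircase is against the table's +x side, with their −y faces flush. The x-coordinate of the shared face is 819 mm.

The table's +x face and the staircase's −x face are both at x = 819 mm.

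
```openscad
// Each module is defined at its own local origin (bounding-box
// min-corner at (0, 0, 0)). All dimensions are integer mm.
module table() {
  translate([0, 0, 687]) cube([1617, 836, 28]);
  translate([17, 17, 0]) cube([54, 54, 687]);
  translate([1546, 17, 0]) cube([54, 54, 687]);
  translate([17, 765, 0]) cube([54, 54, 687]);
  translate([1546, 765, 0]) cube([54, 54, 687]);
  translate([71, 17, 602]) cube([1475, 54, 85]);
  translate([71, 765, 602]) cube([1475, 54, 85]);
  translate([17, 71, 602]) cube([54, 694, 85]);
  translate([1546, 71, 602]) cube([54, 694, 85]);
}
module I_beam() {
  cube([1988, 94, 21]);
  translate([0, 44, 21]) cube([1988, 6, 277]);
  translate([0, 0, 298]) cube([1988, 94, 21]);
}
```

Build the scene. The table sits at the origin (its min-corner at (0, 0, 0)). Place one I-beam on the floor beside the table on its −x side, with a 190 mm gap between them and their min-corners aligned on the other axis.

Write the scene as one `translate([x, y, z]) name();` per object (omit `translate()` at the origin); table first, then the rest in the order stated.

table();
translate([-2178, 0, 0]) I_beam();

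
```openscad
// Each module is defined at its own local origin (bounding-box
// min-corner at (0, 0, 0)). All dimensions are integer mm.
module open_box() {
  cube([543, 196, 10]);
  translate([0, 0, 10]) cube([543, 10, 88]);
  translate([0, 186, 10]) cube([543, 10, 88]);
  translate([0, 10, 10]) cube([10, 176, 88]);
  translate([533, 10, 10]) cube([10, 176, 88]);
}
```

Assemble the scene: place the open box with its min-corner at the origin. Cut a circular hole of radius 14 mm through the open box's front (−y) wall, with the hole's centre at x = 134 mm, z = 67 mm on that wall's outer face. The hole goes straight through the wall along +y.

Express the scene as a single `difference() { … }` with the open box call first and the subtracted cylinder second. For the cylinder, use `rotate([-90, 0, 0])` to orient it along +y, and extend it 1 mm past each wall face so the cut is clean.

difference() {
  open_box();
  translate([134, -1, 67]) rotate([-90, 0, 0]) cylinder(h = 12, r = 14);
}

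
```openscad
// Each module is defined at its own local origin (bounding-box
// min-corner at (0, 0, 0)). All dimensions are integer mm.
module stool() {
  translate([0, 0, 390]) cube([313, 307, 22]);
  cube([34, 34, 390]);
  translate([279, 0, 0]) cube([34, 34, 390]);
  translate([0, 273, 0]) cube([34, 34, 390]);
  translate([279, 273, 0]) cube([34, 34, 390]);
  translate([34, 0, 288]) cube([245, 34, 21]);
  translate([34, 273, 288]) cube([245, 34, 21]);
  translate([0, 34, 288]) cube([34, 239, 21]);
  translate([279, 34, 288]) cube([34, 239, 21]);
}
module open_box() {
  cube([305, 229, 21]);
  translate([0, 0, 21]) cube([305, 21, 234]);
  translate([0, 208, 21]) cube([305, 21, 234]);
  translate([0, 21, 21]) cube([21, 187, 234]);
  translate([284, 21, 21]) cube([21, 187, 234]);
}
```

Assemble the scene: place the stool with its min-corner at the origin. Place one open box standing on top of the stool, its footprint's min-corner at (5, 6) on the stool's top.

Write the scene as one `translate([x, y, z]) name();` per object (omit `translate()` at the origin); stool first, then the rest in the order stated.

stool();
translate([5, 6, 412]) open_box();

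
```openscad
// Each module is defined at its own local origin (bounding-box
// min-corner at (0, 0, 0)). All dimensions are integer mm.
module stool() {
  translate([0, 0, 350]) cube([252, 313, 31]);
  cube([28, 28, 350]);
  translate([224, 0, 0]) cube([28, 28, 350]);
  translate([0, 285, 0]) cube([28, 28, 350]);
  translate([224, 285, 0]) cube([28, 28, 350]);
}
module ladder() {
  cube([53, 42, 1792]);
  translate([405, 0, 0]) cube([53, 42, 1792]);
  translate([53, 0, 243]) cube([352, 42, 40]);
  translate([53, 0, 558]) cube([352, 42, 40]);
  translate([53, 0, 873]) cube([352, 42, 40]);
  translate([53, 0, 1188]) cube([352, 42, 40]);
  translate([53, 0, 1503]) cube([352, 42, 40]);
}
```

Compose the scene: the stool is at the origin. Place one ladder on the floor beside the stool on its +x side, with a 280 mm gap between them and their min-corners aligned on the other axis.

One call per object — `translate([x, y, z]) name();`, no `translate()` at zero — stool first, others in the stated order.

stool();
translate([532, 0, 0]) ladder();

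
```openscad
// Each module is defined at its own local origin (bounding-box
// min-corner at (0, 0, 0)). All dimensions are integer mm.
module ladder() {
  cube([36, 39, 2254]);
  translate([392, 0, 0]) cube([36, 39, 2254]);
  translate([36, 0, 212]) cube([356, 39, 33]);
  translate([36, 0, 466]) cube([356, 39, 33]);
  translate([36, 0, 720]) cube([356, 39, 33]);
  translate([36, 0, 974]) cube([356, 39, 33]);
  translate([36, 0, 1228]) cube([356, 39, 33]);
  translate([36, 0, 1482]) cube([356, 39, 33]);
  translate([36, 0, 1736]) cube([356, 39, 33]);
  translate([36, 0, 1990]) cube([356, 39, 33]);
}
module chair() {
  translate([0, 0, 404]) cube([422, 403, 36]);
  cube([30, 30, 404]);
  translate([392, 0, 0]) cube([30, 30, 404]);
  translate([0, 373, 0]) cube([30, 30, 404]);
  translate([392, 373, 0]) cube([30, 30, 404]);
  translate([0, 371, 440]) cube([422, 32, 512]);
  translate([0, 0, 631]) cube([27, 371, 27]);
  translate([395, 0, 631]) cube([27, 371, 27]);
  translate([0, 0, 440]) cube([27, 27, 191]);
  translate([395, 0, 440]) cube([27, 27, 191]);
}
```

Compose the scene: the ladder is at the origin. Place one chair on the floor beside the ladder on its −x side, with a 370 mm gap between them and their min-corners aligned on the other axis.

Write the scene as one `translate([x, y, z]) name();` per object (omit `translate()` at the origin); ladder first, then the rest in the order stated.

ladder();
translate([-792, 0, 0]) chair();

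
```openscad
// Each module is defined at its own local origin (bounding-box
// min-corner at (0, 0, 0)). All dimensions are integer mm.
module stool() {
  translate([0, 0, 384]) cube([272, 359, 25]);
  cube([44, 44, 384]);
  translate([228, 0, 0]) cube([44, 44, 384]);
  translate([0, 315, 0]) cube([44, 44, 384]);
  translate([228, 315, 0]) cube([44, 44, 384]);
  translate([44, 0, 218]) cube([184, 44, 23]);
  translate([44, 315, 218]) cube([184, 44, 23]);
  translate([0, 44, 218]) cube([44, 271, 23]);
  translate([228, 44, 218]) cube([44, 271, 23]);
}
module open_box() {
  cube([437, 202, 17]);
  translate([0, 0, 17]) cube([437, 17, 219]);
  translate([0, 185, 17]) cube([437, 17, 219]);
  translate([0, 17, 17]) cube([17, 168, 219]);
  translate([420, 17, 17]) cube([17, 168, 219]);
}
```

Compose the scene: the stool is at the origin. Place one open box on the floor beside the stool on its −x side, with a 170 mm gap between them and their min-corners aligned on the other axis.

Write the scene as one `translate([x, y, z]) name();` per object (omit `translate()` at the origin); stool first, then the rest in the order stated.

stool();
translate([-607, 0, 0]) open_box();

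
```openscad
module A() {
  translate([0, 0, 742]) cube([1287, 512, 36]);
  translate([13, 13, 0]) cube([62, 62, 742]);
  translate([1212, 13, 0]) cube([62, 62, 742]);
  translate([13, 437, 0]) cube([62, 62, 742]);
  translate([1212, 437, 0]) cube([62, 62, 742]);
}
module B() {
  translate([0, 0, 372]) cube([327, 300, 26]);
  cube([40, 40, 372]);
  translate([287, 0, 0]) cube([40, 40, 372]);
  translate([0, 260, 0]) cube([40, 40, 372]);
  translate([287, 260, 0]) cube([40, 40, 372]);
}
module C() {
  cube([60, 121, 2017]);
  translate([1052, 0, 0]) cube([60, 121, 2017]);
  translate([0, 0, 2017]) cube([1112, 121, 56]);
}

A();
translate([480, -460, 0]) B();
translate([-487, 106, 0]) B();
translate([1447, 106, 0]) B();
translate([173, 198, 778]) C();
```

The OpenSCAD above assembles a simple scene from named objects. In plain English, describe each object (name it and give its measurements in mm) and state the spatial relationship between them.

A is a table with a 1287×512 mm rectangular top, 36 mm thick, top surface at z = 778 mm, supported by four 62×62 mm square legs, each inset 13 mm from the nearest pair of top edges, running from the floor.

B is a four-legged stool. The seat is a 327×300×26 mm slab whose top surface is at z = 398 mm; four square legs, each 40×40 mm in cross-section, run from the floor (z = 0) to the underside of the seat, each flush with a corner of the seat.

C is a door frame. The clear opening is 992 mm wide and 2017 mm high. Two 60 mm wide jambs, 121 mm deep, stand either side of the opening from the floor to the top of the opening. A 56 mm thick head sits across the top of both jambs, spanning the full outside width of the frame.

Three stools sit around the table at the −y, −x, +x sides. The door frame is on top of the table.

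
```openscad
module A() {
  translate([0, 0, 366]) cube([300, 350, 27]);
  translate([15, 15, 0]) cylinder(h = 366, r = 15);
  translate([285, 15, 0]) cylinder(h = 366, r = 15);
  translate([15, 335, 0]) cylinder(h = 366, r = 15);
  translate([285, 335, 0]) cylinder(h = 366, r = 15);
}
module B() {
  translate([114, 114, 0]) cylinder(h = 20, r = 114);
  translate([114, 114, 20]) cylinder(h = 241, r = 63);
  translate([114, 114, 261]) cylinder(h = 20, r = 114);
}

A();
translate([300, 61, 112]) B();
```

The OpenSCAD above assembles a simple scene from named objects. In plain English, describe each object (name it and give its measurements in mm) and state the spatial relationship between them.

A is a simple wooden stool: a rectangular seat 300 mm (x) by 350 mm (y), 27 mm thick, top face at z = 393 mm, on four round legs, each 30 mm in diameter. The legs rest on z = 0, each leg's axis is inset half a diameter from the nearest pair of seat edges (so the leg's bounding box is flush with the corner).

B is a spool: two coaxial disc flanges of radius 114 mm and thickness 20 mm, joined by a core cylinder of radius 63 mm and height 241 mm. The lower flange rests on z = 0 and the three cylinders share a vertical axis.

The spool is beside the stool with their tops flush at z = 393.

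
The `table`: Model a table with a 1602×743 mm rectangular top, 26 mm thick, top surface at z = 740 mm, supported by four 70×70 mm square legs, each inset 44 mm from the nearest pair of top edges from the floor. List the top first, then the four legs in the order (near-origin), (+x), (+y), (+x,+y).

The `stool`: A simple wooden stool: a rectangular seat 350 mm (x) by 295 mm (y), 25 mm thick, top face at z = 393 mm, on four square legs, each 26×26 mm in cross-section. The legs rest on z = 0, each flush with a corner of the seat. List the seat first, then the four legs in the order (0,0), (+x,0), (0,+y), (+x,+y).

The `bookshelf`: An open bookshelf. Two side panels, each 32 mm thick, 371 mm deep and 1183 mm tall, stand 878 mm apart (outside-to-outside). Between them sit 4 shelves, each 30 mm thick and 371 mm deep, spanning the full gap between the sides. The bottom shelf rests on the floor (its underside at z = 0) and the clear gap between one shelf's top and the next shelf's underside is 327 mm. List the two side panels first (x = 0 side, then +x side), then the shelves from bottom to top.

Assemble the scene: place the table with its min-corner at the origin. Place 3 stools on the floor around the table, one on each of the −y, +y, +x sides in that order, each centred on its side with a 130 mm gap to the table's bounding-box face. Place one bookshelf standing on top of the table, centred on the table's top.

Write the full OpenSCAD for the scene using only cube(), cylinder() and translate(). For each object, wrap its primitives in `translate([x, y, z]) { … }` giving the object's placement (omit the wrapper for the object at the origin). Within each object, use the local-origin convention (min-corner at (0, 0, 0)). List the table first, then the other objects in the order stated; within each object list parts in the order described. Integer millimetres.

translate([0, 0, 714]) cube([1602, 743, 26]);
translate([44, 44, 0]) cube([70, 70, 714]);
translate([1488, 44, 0]) cube([70, 70, 714]);
translate([44, 629, 0]) cube([70, 70, 714]);
translate([1488, 629, 0]) cube([70, 70, 714]);
translate([626, -425, 0]) {
  translate([0, 0, 368]) cube([350, 295, 25]);
  cube([26, 26, 368]);
  translate([324, 0, 0]) cube([26, 26, 368]);
  translate([0, 269, 0]) cube([26, 26, 368]);
  translate([324, 269, 0]) cube([26, 26, 368]);
}
translate([626, 873, 0]) {
  translate([0, 0, 368]) cube([350, 295, 25]);
  cube([26, 26, 368]);
  translate([324, 0, 0]) cube([26, 26, 368]);
  translate([0, 269, 0]) cube([26, 26, 368]);
  translate([324, 269, 0]) cube([26, 26, 368]);
}
translate([1732, 224, 0]) {
  translate([0, 0, 368]) cube([350, 295, 25]);
  cube([26, 26, 368]);
  translate([324, 0, 0]) cube([26, 26, 368]);
  translate([0, 269, 0]) cube([26, 26, 368]);
  translate([324, 269, 0]) cube([26, 26, 368]);
}
translate([362, 186, 740]) {
  cube([32, 371, 1183]);
  translate([846, 0, 0]) cube([32, 371, 1183]);
  translate([32, 0, 0]) cube([814, 371, 30]);
  translate([32, 0, 357]) cube([814, 371, 30]);
  translate([32, 0, 714]) cube([814, 371, 30]);
  translate([32, 0, 1071]) cube([814, 371, 30]);
}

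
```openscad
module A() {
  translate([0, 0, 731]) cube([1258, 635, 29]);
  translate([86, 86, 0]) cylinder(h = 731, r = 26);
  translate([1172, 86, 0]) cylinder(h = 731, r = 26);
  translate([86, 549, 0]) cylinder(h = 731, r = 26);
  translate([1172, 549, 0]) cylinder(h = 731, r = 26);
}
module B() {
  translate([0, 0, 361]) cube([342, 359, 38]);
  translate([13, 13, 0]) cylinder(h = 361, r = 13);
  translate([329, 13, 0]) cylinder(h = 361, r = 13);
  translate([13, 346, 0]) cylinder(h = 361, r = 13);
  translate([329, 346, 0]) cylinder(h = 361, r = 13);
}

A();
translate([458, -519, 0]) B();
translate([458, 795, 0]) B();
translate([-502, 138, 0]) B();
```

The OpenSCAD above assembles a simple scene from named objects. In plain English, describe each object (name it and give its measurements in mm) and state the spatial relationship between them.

A is a table with a 1258×635 mm rectangular top, 29 mm thick, top surface at z = 760 mm, supported by four round legs of 52 mm diameter, each leg's bounding box inset 60 mm from the nearest pair of top edges, running from the floor.

B is a four-legged stool. The seat is 342×359 mm, 38 mm thick, top at z = 399 mm. It stands on four round legs, each 26 mm in diameter, from z = 0 to the seat underside, each leg's axis is inset half a diameter from the nearest pair of seat edges (so the leg's bounding box is flush with the corner).

Three stools sit around the table at the −y, +y, −x sides.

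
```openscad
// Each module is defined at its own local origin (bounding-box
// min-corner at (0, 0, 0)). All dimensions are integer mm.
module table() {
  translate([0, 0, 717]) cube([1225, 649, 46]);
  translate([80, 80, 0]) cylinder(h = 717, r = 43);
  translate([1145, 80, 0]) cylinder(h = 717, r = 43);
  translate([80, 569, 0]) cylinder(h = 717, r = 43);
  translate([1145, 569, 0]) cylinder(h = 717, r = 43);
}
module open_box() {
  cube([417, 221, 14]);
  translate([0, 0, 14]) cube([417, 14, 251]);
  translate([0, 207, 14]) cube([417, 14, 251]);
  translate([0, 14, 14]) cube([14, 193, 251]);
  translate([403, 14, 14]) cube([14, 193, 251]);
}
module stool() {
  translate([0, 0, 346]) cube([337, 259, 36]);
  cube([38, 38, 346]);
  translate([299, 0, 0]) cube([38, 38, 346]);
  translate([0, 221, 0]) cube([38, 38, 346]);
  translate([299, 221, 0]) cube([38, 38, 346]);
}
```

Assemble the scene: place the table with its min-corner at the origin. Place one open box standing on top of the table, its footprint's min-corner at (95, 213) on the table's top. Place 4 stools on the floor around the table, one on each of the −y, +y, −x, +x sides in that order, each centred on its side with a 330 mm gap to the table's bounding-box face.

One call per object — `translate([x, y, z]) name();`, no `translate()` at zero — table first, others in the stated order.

table();
translate([95, 213, 763]) open_box();
translate([444, -589, 0]) stool();
translate([444, 979, 0]) stool();
translate([-667, 195, 0]) stool();
translate([1555, 195, 0]) stool();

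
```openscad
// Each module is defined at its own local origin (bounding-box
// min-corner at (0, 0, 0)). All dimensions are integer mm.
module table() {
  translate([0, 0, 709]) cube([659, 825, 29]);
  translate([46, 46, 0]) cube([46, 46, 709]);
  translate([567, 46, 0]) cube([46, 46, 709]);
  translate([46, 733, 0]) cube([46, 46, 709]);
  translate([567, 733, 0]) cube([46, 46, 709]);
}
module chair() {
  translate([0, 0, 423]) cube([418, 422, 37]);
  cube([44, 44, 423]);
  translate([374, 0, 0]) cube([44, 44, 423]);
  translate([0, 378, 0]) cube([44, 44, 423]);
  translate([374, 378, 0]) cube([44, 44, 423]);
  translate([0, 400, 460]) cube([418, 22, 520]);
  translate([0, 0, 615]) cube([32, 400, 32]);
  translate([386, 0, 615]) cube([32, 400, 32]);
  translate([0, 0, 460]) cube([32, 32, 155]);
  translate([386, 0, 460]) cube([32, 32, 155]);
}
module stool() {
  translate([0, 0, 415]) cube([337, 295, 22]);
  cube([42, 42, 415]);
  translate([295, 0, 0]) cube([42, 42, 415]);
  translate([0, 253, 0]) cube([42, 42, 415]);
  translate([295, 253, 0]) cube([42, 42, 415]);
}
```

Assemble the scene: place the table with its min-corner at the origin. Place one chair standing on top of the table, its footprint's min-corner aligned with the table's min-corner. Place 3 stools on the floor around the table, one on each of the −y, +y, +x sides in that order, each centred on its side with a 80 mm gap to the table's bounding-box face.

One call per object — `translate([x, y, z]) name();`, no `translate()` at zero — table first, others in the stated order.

table();
translate([0, 0, 738]) chair();
translate([161, -375, 0]) stool();
translate([161, 905, 0]) stool();
translate([739, 265, 0]) stool();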